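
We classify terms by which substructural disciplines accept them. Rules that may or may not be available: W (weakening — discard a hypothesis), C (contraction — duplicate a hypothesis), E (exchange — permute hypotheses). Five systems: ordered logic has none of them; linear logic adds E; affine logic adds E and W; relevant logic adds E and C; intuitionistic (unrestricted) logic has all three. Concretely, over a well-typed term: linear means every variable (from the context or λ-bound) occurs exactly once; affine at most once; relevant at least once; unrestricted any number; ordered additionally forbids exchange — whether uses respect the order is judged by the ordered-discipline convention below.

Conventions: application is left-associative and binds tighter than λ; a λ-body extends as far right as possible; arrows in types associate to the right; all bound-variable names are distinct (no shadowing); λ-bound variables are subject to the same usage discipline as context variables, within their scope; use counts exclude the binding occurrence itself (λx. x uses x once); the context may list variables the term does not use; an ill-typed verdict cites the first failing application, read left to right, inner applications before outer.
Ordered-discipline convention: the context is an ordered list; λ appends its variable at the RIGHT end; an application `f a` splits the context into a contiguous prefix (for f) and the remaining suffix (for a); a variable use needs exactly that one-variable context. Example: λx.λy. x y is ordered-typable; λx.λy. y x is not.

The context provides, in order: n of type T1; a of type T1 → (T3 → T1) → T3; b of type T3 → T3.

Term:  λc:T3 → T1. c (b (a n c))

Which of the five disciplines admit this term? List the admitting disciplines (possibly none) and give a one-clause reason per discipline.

admitted by: relevant, unrestricted
variable uses: n ×1; a ×1; b ×1; c (bound) ×2
left-to-right use order: c, b, a, n, c
typing: well-typed — term : (T3 → T1) → T1
ordered: ✗, uses contraction: c ×2
linear: ✗, uses contraction: c ×2
affine: ✗, uses contraction: c ×2
relevant: ✓, n, a, b, c: all used, weakening unneeded
unrestricted: ✓, simply typable at (T3 → T1) → T1; W, C, E all held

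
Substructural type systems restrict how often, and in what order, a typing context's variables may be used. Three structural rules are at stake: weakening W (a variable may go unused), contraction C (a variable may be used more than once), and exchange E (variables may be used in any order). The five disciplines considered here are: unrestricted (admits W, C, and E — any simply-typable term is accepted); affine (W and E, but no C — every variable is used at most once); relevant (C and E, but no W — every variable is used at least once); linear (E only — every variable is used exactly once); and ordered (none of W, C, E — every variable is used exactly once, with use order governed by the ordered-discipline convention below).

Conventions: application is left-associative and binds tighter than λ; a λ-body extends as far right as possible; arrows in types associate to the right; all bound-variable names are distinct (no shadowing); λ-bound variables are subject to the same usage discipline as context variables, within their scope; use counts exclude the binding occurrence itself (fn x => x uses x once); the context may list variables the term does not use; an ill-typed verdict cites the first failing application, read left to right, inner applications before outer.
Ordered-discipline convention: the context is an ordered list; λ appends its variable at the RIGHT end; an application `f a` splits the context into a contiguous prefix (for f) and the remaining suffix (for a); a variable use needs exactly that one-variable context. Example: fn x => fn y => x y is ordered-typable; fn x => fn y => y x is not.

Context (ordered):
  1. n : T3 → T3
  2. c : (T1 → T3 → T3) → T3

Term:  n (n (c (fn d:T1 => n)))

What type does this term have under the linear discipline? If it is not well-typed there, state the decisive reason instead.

not well-typed under linear — repeated use of n ×3; d never used (weakening)
usage: n=3; c=1; d (λ-bound)=0
order of uses: n, n, c, n
typing: well-typed at T3
summary: ordered ✗ | linear ✗ | affine ✗ | relevant ✗ | unrestricted ✓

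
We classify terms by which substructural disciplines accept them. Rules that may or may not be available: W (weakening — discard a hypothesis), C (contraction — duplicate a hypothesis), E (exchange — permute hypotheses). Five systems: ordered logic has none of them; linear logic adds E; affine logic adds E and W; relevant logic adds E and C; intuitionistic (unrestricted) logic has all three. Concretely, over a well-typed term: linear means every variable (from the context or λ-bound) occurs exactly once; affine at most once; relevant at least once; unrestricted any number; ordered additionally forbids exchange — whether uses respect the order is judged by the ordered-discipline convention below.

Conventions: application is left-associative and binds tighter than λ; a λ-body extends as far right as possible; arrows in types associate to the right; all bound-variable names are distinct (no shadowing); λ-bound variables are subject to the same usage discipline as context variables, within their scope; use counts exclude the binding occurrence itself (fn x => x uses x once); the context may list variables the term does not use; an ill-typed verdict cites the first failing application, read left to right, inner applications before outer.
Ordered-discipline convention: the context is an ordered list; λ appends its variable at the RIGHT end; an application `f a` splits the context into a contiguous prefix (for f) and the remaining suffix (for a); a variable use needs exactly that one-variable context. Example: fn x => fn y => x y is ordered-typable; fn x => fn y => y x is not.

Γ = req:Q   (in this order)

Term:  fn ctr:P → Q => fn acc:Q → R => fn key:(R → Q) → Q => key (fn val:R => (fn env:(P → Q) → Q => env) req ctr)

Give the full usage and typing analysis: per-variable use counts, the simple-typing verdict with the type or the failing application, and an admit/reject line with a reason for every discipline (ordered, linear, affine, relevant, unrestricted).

variable uses: req=1, ctr (λ-bound)=1, acc (λ-bound)=0, key (λ-bound)=1, val (λ-bound)=0, env (λ-bound)=1
left-to-right use order: key, env, req, ctr
typing: ill-typed: an argument Q mismatches the expected (P → Q) → Q
ordered: ✗, a type mismatch blocks all five
linear: ✗, the type mismatch rejects it
affine: ✗, not simply typable
relevant: ✗, fails simple typing
unrestricted: ✗, a type mismatch blocks all five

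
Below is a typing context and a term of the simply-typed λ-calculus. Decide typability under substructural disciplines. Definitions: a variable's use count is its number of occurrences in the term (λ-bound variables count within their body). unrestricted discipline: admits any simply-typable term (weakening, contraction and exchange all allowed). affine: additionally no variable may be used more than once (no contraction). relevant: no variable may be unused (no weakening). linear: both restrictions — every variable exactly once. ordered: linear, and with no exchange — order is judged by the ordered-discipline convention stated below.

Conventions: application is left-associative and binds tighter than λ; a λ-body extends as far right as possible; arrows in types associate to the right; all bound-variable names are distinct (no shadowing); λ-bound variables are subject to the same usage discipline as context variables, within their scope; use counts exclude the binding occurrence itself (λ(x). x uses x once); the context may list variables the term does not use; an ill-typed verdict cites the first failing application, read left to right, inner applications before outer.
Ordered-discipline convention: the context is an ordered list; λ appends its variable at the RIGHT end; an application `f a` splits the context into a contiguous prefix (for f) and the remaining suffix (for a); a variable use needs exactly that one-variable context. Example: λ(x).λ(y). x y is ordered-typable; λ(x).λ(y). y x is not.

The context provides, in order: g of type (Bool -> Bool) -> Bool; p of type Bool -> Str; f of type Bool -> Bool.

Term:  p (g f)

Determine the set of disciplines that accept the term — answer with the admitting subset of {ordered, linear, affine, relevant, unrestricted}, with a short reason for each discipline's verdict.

admitted in: linear, affine, relevant, unrestricted
counts: g: 1; p: 1; f: 1
left-to-right use order: p, g, f
typing: well-typed at Str
ordered ✗ (no ordered split (uses run p, g, f))
linear ✓ (exactly-once usage across g, p, f)
affine ✓ (g, p, f: no repeats, contraction unneeded)
relevant ✓ (every one of g, p, f appears)
unrestricted ✓ (type-checks (Str) and nothing is barred)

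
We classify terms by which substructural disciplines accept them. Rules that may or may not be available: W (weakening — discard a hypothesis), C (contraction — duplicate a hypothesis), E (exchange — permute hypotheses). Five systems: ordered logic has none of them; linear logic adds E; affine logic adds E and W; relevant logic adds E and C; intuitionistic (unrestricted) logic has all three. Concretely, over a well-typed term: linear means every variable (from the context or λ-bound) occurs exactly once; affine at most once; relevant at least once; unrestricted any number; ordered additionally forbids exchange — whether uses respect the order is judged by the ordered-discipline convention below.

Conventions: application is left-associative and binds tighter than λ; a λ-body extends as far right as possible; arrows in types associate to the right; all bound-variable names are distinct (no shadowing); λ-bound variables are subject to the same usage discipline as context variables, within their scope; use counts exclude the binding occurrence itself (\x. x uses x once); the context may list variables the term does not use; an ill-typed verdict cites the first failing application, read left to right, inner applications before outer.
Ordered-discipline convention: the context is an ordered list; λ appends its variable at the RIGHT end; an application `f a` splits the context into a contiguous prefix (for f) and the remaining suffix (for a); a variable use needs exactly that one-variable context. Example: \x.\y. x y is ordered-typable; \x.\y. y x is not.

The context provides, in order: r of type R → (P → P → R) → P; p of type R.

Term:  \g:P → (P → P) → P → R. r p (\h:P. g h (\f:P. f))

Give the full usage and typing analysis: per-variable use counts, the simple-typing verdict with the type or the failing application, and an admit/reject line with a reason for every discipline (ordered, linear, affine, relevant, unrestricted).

use counts: r: 1×; p: 1×; g [bound]: 1×; h [bound]: 1×; f [bound]: 1×
order of uses: r, p, g, h, f
typing: well-typed — term : (P → (P → P) → P → R) → P
ordered: ✓ — r, p, g, h, f once each; derivable with no W/C/E
linear: ✓ — each of r, p, g, h, f used exactly once
affine: ✓ — none of r, p, g, h, f used more than once
relevant: ✓ — r, p, g, h, f: all used, weakening unneeded
unrestricted: ✓ — typability at (P → (P → P) → P → R) → P is all that's needed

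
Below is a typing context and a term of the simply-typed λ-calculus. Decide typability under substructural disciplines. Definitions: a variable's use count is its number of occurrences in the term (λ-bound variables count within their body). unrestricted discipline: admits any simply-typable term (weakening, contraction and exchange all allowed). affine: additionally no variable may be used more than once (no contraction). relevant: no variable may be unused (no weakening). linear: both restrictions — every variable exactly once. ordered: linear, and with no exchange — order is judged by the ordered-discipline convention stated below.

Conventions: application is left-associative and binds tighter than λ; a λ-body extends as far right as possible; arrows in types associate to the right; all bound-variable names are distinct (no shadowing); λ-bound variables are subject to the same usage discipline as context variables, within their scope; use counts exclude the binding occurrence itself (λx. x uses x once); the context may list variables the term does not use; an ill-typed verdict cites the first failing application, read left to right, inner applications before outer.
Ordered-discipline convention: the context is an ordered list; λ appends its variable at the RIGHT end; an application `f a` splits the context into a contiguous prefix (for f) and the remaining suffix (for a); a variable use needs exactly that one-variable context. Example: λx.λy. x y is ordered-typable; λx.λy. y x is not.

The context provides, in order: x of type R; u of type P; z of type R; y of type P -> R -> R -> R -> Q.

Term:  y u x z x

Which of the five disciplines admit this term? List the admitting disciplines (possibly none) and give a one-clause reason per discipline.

admitted by: relevant, unrestricted
use counts: x ×2, u ×1, z ×1, y ×1
use order (left to right): y, u, x, z, x
typing: the term checks, with type Q
ordered: ✗ — uses contraction: x ×2
linear: ✗ — uses contraction: x ×2
affine: ✗ — uses contraction: x ×2
relevant: ✓ — x, u, z, y: all used, weakening unneeded
unrestricted: ✓ — simply typable at Q; W, C, E all held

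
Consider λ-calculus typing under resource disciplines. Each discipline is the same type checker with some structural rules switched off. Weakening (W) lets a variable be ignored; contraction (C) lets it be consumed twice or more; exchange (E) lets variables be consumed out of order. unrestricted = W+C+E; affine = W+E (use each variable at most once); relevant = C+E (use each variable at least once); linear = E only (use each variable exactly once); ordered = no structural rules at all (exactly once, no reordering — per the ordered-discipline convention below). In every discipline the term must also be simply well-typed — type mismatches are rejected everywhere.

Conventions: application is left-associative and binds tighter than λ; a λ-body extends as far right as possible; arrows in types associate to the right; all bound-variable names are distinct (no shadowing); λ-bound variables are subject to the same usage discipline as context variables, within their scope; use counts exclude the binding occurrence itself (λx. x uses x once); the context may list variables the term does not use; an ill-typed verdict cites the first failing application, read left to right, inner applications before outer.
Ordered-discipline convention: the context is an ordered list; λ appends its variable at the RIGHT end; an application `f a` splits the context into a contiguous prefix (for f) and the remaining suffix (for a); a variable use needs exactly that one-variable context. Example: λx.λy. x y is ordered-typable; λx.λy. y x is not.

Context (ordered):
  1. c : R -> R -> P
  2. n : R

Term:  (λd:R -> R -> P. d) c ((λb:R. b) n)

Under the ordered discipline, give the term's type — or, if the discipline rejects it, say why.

term : R -> P
use counts: c: 1×, n: 1×, d (bound): 1×, b (bound): 1×
order of uses: d, c, b, n
typing: the term checks, with type R -> P
per-discipline verdicts: ordered ✓, linear ✓, affine ✓, relevant ✓, unrestricted ✓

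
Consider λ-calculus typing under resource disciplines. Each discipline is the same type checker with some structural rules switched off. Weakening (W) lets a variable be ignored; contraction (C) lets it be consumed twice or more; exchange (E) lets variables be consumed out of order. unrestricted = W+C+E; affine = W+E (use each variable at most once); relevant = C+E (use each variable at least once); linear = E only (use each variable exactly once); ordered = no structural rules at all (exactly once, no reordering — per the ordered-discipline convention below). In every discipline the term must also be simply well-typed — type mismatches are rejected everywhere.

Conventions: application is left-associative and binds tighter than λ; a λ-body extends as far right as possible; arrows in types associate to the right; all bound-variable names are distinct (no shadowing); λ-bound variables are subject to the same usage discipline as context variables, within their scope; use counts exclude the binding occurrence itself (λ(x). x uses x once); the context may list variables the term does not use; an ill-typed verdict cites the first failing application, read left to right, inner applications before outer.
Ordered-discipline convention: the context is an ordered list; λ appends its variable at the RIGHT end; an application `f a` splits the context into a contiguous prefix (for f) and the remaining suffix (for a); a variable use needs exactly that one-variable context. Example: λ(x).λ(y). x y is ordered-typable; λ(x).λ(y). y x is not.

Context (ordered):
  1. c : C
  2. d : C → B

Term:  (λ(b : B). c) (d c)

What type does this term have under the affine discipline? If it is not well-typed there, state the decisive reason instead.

not well-typed under affine — repeated use of c ×2
use counts: c=2, d=1, b (bound)=0
use order (left to right): c, d, c
typing: well-typed — term : C
all disciplines: ordered ✗, linear ✗, affine ✗, relevant ✗, unrestricted ✓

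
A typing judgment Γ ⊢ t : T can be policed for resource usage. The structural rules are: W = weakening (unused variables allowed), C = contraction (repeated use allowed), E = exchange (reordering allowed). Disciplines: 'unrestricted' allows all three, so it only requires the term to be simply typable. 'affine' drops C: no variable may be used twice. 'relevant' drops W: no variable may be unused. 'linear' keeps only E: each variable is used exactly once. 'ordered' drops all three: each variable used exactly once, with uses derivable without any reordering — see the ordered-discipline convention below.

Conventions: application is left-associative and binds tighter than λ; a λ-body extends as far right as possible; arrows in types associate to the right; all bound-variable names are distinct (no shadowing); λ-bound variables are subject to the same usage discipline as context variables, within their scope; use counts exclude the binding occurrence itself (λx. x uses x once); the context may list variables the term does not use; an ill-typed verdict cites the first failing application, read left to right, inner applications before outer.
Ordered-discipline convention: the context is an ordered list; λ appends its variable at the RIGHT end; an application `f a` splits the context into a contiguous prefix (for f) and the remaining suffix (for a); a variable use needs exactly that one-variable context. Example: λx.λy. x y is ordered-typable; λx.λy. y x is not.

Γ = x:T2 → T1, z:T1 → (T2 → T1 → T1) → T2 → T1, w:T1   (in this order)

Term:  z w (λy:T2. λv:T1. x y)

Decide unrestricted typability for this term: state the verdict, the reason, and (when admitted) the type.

yes — simply typable at T2 → T1; W, C, E all held; term : T2 → T1
counts: x ×1, z ×1, w ×1, y (λ-bound) ×1, v (λ-bound) ×0
uses in reading order: z, w, x, y
typing: ✓ — T2 → T1
all disciplines: ordered ✗; linear ✗; affine ✓; relevant ✗; unrestricted ✓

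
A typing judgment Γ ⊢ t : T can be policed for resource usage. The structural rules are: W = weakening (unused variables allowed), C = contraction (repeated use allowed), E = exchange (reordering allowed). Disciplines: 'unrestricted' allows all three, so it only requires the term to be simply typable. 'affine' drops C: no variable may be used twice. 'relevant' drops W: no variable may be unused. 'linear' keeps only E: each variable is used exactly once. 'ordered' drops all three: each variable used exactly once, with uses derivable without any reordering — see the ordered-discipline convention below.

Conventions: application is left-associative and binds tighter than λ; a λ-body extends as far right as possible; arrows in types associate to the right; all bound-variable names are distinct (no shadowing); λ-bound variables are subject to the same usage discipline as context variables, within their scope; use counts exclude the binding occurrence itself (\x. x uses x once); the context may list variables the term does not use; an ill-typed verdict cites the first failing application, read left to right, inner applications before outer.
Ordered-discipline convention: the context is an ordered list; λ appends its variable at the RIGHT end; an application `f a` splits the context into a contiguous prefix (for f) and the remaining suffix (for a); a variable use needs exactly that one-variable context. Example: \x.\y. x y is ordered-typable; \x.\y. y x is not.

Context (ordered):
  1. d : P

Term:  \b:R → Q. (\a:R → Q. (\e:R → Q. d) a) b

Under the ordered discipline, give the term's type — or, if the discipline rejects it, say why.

not well-typed under ordered — e left unused
counts: d: 1×, b (bound): 1×, a (bound): 1×, e (bound): 0×
uses in reading order: d, a, b
typing: well-typed — term : (R → Q) → P
all disciplines: ordered ✗ | linear ✗ | affine ✓ | relevant ✗ | unrestricted ✓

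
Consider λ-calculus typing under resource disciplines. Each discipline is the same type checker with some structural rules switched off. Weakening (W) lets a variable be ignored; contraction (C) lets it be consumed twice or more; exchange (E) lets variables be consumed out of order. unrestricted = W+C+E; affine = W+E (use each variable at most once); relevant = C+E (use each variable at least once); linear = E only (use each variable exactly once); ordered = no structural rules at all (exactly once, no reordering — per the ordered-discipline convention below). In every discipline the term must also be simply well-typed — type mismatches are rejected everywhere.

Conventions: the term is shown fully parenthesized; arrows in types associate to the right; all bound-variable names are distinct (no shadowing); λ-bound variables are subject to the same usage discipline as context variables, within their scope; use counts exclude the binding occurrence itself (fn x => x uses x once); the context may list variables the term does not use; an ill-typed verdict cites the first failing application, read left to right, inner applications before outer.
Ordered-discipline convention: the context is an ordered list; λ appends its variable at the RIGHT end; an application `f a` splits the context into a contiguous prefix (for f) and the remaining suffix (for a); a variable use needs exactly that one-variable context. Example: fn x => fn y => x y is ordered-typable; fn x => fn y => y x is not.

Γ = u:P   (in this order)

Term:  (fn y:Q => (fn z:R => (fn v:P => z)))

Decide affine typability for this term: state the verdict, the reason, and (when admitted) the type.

yes — no duplicate uses among u, y, z, v; term : Q -> R -> P -> R
usage: u: 0; y [bound]: 0; z [bound]: 1; v [bound]: 0
uses in reading order: z
typing: well-typed — term : Q -> R -> P -> R
summary: ordered ✗; linear ✗; affine ✓; relevant ✗; unrestricted ✓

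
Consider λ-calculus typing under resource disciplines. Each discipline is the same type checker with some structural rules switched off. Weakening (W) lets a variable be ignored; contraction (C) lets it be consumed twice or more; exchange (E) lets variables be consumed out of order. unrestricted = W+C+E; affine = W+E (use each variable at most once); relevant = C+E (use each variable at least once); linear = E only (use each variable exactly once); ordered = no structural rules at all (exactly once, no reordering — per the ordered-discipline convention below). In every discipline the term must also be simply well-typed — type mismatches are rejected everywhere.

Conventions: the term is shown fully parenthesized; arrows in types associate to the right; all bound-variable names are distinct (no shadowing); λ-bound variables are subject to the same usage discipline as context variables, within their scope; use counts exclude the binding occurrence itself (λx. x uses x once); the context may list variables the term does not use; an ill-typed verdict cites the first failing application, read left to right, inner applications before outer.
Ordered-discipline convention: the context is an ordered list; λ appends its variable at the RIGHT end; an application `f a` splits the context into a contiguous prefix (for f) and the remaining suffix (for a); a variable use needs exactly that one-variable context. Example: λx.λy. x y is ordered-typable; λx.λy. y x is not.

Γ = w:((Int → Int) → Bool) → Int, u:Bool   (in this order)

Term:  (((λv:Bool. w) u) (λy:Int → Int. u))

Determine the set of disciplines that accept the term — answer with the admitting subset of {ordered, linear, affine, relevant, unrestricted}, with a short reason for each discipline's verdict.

accepted by: unrestricted
variable uses: w ×1, u ×2, v (bound) ×0, y (bound) ×0
order of uses: w, u, u
typing: well-typed at Int
ordered: ✗ — u ×2 used more than once (contraction); unused: v, y — weakening required
linear: ✗ — u ×2 used more than once (contraction); unused: v, y — weakening required
affine: ✗ — u ×2 used more than once (contraction)
relevant: ✗ — unused: v, y — weakening required
unrestricted: ✓ — typability at Int is all that's needed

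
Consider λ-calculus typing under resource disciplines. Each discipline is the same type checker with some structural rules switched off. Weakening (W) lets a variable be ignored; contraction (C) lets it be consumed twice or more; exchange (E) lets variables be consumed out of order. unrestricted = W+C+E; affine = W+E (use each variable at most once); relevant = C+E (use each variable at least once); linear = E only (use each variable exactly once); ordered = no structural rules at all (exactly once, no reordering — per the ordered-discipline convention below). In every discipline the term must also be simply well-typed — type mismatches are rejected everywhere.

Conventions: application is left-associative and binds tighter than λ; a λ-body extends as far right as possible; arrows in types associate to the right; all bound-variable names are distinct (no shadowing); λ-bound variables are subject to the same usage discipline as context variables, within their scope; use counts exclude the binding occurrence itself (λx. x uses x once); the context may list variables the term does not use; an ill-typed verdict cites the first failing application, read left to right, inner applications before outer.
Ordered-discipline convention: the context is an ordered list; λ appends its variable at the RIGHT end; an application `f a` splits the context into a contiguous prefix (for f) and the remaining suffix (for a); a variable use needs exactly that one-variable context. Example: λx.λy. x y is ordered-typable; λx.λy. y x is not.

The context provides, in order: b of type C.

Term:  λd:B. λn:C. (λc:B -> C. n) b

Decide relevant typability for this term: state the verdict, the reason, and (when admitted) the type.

no — fails simple typing
counts: b: 1×; d (bound): 0×; n (bound): 1×; c (bound): 0×
uses in reading order: n, b
typing: ill-typed: a function awaiting B -> C gets C
per-discipline verdicts: ordered ✗; linear ✗; affine ✗; relevant ✗; unrestricted ✗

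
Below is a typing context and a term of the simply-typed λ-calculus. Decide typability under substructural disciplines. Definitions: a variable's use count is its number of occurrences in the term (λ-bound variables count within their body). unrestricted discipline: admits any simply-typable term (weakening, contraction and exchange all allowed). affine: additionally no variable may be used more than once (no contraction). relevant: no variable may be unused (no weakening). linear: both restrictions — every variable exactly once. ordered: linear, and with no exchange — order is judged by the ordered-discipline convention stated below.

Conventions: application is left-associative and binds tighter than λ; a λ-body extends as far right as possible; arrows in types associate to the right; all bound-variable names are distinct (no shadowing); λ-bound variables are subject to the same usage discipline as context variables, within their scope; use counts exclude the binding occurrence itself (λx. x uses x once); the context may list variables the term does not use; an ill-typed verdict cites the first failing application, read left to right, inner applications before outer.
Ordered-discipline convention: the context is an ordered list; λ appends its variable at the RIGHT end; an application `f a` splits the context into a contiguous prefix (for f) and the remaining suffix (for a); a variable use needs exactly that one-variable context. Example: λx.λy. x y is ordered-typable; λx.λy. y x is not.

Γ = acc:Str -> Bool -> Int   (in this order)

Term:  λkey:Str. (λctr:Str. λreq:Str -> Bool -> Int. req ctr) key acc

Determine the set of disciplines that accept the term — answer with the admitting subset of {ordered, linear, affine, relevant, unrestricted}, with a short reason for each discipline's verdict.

admitted in: linear, affine, relevant, unrestricted
usage: acc: 1×, key [bound]: 1×, ctr [bound]: 1×, req [bound]: 1×
use order (left to right): req, ctr, key, acc
typing: well-typed at Str -> Bool -> Int
ordered: ✗ — use order req, ctr, key, acc needs exchange
linear: ✓ — single use per variable (acc, key, ctr, req)
affine: ✓ — at most one use each (acc, key, ctr, req)
relevant: ✓ — every one of acc, key, ctr, req appears
unrestricted: ✓ — typability at Str -> Bool -> Int is all that's needed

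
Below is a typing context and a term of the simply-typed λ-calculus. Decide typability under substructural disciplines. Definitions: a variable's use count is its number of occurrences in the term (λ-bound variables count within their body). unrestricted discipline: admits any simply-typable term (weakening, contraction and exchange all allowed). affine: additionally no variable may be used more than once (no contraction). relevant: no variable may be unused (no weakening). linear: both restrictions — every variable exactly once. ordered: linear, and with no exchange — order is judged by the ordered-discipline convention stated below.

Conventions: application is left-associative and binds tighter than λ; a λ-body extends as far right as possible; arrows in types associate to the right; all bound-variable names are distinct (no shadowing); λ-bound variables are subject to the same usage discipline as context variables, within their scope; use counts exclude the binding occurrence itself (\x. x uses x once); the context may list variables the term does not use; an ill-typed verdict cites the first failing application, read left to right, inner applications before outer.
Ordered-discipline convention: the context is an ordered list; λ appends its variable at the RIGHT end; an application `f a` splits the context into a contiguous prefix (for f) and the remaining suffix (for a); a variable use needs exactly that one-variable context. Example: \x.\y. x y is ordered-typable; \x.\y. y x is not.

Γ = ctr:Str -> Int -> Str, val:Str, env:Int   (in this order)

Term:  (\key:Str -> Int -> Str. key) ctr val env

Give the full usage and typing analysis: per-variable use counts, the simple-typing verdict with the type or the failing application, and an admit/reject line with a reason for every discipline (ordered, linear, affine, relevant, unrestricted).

usage: ctr ×1, val ×1, env ×1, key [bound] ×1
left-to-right use order: key, ctr, val, env
typing: well-typed — term : Str
ordered: ✓ — single-use (ctr, val, env, key), ordered derivation ok
linear: ✓ — ctr, val, env, key: one use apiece
affine: ✓ — no duplicate uses among ctr, val, env, key
relevant: ✓ — at least one use each (ctr, val, env, key)
unrestricted: ✓ — type-checks (Str) and nothing is barred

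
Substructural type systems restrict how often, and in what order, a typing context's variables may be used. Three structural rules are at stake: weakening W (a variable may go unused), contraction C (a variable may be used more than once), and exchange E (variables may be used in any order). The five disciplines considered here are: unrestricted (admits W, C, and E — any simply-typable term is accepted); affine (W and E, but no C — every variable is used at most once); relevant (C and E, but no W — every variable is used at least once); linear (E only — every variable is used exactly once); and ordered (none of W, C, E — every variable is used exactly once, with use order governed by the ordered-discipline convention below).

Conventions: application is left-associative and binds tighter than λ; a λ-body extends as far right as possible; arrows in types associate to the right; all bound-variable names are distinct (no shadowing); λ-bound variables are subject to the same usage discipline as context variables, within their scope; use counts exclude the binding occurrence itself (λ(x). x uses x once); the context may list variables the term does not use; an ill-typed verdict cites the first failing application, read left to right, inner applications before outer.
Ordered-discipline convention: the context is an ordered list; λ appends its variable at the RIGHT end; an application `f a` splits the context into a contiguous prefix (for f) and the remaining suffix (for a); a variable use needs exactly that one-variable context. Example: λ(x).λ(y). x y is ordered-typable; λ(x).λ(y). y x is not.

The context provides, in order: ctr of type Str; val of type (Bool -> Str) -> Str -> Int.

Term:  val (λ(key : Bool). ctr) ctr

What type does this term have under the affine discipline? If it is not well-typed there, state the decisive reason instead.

not well-typed under affine — ctr ×2 used more than once (contraction)
use counts: ctr: 2; val: 1; key (λ-bound): 0
order of uses: val, ctr, ctr
typing: well-typed at Int
across the five disciplines: ordered ✗, linear ✗, affine ✗, relevant ✗, unrestricted ✓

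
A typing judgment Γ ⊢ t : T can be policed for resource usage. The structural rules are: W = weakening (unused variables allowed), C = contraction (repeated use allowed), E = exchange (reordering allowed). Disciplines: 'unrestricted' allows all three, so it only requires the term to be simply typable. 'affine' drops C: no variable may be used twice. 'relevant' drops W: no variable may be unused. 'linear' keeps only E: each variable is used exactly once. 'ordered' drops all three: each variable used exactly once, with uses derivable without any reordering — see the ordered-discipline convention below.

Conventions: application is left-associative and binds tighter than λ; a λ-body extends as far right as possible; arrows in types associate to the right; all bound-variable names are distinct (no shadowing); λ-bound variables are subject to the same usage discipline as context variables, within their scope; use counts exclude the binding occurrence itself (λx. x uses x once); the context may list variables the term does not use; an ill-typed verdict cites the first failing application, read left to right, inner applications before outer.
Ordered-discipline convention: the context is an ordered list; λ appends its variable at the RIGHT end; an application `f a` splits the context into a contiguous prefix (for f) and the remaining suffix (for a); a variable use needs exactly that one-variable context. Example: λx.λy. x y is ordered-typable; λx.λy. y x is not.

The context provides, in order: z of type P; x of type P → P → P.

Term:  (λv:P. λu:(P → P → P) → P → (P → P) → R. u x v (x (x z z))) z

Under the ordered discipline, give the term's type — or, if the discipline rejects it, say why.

not well-typed under ordered — z ×3, x ×3 used more than once (contraction)
variable uses: z ×3; x ×3; v (bound) ×1; u (bound) ×1
left-to-right use order: u, x, v, x, x, z, z, z
typing: the term checks, with type ((P → P → P) → P → (P → P) → R) → R
all disciplines: ordered ✗; linear ✗; affine ✗; relevant ✓; unrestricted ✓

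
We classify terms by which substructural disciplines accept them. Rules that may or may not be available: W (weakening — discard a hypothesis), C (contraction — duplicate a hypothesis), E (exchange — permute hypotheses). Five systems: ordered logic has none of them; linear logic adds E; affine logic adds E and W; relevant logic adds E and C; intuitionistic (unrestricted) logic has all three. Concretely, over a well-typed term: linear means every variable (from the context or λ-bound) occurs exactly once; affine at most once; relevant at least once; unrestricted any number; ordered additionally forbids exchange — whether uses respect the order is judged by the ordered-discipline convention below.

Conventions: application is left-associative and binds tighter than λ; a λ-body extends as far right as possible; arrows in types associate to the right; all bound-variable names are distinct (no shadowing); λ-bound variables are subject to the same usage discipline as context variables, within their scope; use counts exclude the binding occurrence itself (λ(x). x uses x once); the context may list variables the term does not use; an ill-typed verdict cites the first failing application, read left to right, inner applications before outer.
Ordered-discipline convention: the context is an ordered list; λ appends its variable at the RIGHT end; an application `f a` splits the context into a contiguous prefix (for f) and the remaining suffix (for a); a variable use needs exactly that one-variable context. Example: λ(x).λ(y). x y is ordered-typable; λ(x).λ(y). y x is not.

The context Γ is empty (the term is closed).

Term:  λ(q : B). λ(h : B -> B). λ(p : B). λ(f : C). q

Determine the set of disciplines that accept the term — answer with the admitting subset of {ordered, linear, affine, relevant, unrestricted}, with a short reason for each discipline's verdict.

admitting disciplines: affine, unrestricted
variable uses: q [bound] ×1; h [bound] ×0; p [bound] ×0; f [bound] ×0
order of uses: q
typing: well-typed at B -> (B -> B) -> B -> C -> B
ordered: ✗, h, p, f left unused
linear: ✗, h, p, f left unused
affine: ✓, at most one use each (q, h, p, f)
relevant: ✗, h, p, f left unused
unrestricted: ✓, type-checks (B -> (B -> B) -> B -> C -> B) and nothing is barred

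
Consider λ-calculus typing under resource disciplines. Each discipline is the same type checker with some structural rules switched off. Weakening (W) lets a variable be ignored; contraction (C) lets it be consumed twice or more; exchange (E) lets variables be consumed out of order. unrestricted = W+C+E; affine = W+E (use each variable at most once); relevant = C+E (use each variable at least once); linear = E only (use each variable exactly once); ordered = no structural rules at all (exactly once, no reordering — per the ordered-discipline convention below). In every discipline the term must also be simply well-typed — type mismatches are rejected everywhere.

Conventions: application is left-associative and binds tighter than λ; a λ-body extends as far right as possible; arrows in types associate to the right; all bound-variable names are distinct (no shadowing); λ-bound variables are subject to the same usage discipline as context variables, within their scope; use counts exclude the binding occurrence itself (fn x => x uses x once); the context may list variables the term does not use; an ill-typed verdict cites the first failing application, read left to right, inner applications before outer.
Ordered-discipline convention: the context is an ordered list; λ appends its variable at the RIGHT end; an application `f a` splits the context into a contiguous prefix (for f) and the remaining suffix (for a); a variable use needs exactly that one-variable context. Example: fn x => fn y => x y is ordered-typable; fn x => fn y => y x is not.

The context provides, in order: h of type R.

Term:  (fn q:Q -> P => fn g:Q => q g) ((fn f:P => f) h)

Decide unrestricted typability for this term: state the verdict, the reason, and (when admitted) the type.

no — not simply typable
usage: h: 1×; q (bound): 1×; g (bound): 1×; f (bound): 1×
uses in reading order: q, g, f, h
typing: ill-typed: an argument R mismatches the expected P
summary: ordered ✗ · linear ✗ · affine ✗ · relevant ✗ · unrestricted ✗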